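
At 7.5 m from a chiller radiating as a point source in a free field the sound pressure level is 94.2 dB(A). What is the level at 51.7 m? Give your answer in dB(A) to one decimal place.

Spherical spreading from a point source gives a 20·log₁₀(r₂/r₁) drop.
L₂ = 94.2 − 20·log₁₀(51.7/7.5) = 94.2 − 16.769 = 77.43 dB(A).

77.4 dB(A)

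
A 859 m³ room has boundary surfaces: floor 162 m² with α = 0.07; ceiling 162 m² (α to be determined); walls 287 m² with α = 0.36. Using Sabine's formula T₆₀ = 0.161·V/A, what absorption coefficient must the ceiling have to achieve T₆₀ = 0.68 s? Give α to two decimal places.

Required total absorption A = 0.161·859/0.68 = 203.38 m².
Absorption from the other surfaces = 162·0.07 + 287·0.36 = 114.66 m², so the ceiling must supply 88.72 m² over 162 m².
α = 88.72/162 = 0.548.

0.55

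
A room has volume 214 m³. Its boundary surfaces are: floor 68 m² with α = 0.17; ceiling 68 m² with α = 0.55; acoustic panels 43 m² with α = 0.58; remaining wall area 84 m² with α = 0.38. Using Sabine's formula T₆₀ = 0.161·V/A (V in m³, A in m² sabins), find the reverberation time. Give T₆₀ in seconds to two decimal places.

0.33 s

Summing Sᵢαᵢ: 68·0.17 + 68·0.55 + 43·0.58 + 84·0.38 = 105.82 m².
T₆₀ = 0.161·V/A = 0.161·214/105.82 = 0.326 s.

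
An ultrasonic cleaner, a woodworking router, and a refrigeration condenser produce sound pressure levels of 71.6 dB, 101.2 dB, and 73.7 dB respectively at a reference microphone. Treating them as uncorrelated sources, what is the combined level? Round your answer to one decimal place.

101.2 dB

For uncorrelated sources the intensities add, so convert each level to linear form, sum, and take 10·log₁₀ of the total.
Σ 10^(L/10) = 10^(71.6/10) + 10^(101.2/10) + 10^(73.7/10) = 1.322e+10.
L_total = 10·log₁₀(1.322e+10) = 101.21 dB.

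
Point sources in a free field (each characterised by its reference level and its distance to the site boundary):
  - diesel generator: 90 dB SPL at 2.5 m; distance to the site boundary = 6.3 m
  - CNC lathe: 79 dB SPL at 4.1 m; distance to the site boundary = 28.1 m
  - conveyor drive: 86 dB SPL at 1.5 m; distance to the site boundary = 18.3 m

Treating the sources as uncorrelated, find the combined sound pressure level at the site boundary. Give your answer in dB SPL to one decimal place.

82.1 dB SPL

Apply inverse-square spreading to bring every level to the receiver, then sum 10^(L/10).
diesel generator: 90 − 20·log₁₀(6.3/2.5) = 90 − 8.03 = 81.97 dB SPL.
CNC lathe: 79 − 20·log₁₀(28.1/4.1) = 79 − 16.72 = 62.28 dB SPL.
conveyor drive: 86 − 20·log₁₀(18.3/1.5) = 86 − 21.73 = 64.27 dB SPL.
Σ 10^(L/10) = 1.618e+08 → L_total = 10·log₁₀(1.618e+08) = 82.09 dB SPL.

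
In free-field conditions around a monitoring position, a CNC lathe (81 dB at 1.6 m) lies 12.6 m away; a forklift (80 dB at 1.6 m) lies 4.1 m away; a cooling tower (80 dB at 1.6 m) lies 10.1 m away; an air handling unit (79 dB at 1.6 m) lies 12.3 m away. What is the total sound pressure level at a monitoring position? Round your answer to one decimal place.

Propagate each source to the receiver with L = L_ref − 20·log₁₀(r/r_ref), then add intensities.
CNC lathe: 81 − 20·log₁₀(12.6/1.6) = 81 − 17.93 = 63.07 dB.
forklift: 80 − 20·log₁₀(4.1/1.6) = 80 − 8.17 = 71.83 dB.
cooling tower: 80 − 20·log₁₀(10.1/1.6) = 80 − 16.00 = 64.00 dB.
air handling unit: 79 − 20·log₁₀(12.3/1.6) = 79 − 17.72 = 61.28 dB.
Σ 10^(L/10) = 2.111e+07 → L_total = 10·log₁₀(2.111e+07) = 73.25 dB.

73.2 dB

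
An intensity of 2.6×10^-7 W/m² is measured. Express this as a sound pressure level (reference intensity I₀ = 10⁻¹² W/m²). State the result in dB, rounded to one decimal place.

I/I₀ = 2.6×10^-7/10⁻¹² = 2.6×10^5, and L = 10·log₁₀(I/I₀).
L = 10·(0.4150 + 5) = 54.15 dB.

54.1 dB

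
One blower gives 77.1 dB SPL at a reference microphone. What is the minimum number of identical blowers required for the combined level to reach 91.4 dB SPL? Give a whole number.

Need L₁ + 10·log₁₀ N ≥ 91.4, i.e. log₁₀ N ≥ 1.43.
N ≥ 10^(14.3/10) = 26.915, so N = 27.

27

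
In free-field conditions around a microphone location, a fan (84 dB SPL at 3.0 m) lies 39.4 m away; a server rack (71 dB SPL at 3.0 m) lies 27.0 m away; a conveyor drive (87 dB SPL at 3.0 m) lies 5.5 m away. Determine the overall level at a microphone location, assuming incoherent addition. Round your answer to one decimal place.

Apply inverse-square spreading to bring every level to the receiver, then sum 10^(L/10).
fan: 84 − 20·log₁₀(39.4/3.0) = 84 − 22.37 = 61.63 dB SPL.
server rack: 71 − 20·log₁₀(27.0/3.0) = 71 − 19.08 = 51.92 dB SPL.
conveyor drive: 87 − 20·log₁₀(5.5/3.0) = 87 − 5.26 = 81.74 dB SPL.
Σ 10^(L/10) = 1.507e+08 → L_total = 10·log₁₀(1.507e+08) = 81.78 dB SPL.

81.8 dB SPL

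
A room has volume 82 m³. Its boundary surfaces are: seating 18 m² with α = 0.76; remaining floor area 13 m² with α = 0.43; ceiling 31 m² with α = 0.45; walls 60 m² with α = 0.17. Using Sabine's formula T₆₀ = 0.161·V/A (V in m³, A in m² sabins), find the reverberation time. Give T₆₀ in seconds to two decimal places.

0.30 s

Total absorption A = 18·0.76 + 13·0.43 + 31·0.45 + 60·0.17 = 43.42 m² sabins.
T₆₀ = 0.161 × 82 / 43.42 = 0.304 s.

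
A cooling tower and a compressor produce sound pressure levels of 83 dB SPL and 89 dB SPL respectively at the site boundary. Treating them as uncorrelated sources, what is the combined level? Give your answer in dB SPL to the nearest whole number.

90 dB SPL

Incoherent sources combine by intensity addition: L_total = 10·log₁₀(Σ 10^(L_i/10)).
Σ 10^(L/10) = 10^(83/10) + 10^(89/10) = 9.939e+08.
L_total = 10·log₁₀(9.939e+08) = 89.97 dB SPL.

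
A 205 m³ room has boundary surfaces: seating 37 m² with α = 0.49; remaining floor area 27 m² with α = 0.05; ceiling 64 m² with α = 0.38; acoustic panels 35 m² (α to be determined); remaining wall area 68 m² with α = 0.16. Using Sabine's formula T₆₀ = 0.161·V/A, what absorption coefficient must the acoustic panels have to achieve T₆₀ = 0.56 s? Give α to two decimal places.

0.12

From T₆₀ = 0.161·V/A, the target T₆₀ = 0.56 s needs A = 0.161·205/0.56 = 58.94 m².
Absorption from the other surfaces = 37·0.49 + 27·0.05 + 64·0.38 + 68·0.16 = 54.68 m², so the acoustic panels must supply 4.26 m² over 35 m².
α = 4.26/35 = 0.122.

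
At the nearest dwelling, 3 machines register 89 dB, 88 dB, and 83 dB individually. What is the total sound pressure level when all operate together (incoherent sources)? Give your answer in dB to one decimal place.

92.1 dB

Incoherent sources combine by intensity addition: L_total = 10·log₁₀(Σ 10^(L_i/10)).
Σ 10^(L/10) = 10^(89/10) + 10^(88/10) + 10^(83/10) = 1.625e+09.
L_total = 10·log₁₀(1.625e+09) = 92.11 dB.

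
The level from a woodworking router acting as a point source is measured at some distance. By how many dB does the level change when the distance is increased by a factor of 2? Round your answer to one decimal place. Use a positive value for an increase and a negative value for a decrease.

-6.0 dB

With spherical spreading the level changes by −20·log₁₀(r₂/r₁).
ΔL = −20·log₁₀(2) = -6.02 dB.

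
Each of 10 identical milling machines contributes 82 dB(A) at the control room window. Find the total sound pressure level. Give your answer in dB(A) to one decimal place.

92.0 dB(A)

N identical incoherent sources raise the level by 10·log₁₀ N.
L_total = 82 + 10·log₁₀(10) = 82 + 10.000 = 92.00 dB(A).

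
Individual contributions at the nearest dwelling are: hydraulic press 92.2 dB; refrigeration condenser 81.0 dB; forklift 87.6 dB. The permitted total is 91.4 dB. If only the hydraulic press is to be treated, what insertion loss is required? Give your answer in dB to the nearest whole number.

The untreated sources together contribute 10^(81.0/10) + 10^(87.6/10) = 7.013e+08, i.e. 88.46 dB.
To meet 91.4 dB overall, the treated hydraulic press may contribute at most 10^(91.4/10) − 7.013e+08 = 6.791e+08, i.e. 88.32 dB.
Required insertion loss = 92.2 − 88.32 = 3.88 dB.

4 dB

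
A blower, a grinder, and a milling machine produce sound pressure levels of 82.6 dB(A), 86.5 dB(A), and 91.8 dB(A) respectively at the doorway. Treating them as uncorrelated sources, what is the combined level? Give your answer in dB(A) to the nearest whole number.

93 dB(A)

For uncorrelated sources the intensities add, so convert each level to linear form, sum, and take 10·log₁₀ of the total.
Σ 10^(L/10) = 10^(82.6/10) + 10^(86.5/10) + 10^(91.8/10) = 2.142e+09.
L_total = 10·log₁₀(2.142e+09) = 93.31 dB(A).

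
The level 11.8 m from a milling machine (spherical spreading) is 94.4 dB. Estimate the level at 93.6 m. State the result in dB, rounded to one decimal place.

76.4 dB

Spherical spreading from a point source gives a 20·log₁₀(r₂/r₁) drop.
L₂ = 94.4 − 20·log₁₀(93.6/11.8) = 94.4 − 17.988 = 76.41 dB.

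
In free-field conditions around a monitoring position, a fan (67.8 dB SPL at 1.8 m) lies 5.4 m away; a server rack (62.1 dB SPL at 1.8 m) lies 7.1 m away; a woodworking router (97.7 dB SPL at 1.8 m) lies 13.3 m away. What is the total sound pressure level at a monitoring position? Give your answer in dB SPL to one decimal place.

80.4 dB SPL

Apply inverse-square spreading to bring every level to the receiver, then sum 10^(L/10).
fan: 67.8 − 20·log₁₀(5.4/1.8) = 67.8 − 9.54 = 58.26 dB SPL.
server rack: 62.1 − 20·log₁₀(7.1/1.8) = 62.1 − 11.92 = 50.18 dB SPL.
woodworking router: 97.7 − 20·log₁₀(13.3/1.8) = 97.7 − 17.37 = 80.33 dB SPL.
Σ 10^(L/10) = 1.086e+08 → L_total = 10·log₁₀(1.086e+08) = 80.36 dB SPL.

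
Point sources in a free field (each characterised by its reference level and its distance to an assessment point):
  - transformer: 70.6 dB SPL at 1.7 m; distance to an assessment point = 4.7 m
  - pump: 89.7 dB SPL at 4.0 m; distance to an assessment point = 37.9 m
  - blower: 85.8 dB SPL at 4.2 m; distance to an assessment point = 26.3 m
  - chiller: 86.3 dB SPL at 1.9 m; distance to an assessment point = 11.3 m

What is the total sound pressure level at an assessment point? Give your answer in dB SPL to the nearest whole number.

75 dB SPL

First find each source's level at the receiver (point-source: −20·log₁₀(r/r_ref)), then combine on an intensity basis.
transformer: 70.6 − 20·log₁₀(4.7/1.7) = 70.6 − 8.83 = 61.77 dB SPL.
pump: 89.7 − 20·log₁₀(37.9/4.0) = 89.7 − 19.53 = 70.17 dB SPL.
blower: 85.8 − 20·log₁₀(26.3/4.2) = 85.8 − 15.93 = 69.87 dB SPL.
chiller: 86.3 − 20·log₁₀(11.3/1.9) = 86.3 − 15.49 = 70.81 dB SPL.
Σ 10^(L/10) = 3.365e+07 → L_total = 10·log₁₀(3.365e+07) = 75.27 dB SPL.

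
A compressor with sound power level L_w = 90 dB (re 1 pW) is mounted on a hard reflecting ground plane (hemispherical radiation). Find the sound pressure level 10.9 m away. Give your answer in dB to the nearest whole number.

61 dB

Free-field hemispherical radiation: L_p = L_w − 10·log₁₀(2π·r²), r = 10.9 m.
2π·r² = 746.5 m², 10·log₁₀ of that is 28.730 dB.
L_p = 90 − 28.730 = 61.27 dB.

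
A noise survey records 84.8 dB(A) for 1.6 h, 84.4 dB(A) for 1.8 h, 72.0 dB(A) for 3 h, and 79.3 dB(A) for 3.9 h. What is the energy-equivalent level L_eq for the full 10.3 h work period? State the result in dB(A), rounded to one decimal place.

Weight each interval's intensity by its duration and average over T = 10.3 h:
Σ tᵢ·10^(Lᵢ/10) = 1.6·10^(84.8/10) + 1.8·10^(84.4/10) + 3·10^(72.0/10) + 3.9·10^(79.3/10) = 1.358e+09.
L_eq = 10·log₁₀(1.358e+09/10.3) = 81.20 dB(A).

81.2 dB(A)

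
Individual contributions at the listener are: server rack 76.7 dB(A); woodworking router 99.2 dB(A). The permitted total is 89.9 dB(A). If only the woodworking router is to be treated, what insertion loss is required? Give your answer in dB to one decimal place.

9.5 dB

The untreated sources together contribute 10^(76.7/10) = 4.677e+07, i.e. 76.70 dB(A).
The limit corresponds to 10^(89.9/10) = 9.772e+08; subtracting the fixed part leaves 9.305e+08 for the woodworking router, i.e. 89.69 dB(A).
So the woodworking router must be reduced from 99.2 to 89.69 dB(A): IL = 9.51 dB.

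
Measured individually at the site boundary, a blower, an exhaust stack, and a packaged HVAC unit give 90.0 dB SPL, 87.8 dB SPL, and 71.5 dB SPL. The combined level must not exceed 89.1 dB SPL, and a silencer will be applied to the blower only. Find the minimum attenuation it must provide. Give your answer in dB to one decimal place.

Fixed contribution from the other sources: Σ 10^(L/10) = 10^(87.8/10) + 10^(71.5/10) = 6.167e+08 (87.90 dB SPL).
The limit corresponds to 10^(89.1/10) = 8.128e+08; subtracting the fixed part leaves 1.961e+08 for the blower, i.e. 82.93 dB SPL.
Required insertion loss = 90.0 − 82.93 = 7.07 dB.

7.1 dB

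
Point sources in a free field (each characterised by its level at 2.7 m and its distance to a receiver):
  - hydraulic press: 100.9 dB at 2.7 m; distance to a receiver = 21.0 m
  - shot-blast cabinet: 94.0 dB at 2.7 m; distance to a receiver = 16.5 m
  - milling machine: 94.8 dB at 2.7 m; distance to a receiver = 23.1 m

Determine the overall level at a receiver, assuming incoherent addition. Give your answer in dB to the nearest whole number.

First find each source's level at the receiver (point-source: −20·log₁₀(r/r_ref)), then combine on an intensity basis.
hydraulic press: 100.9 − 20·log₁₀(21.0/2.7) = 100.9 − 17.82 = 83.08 dB.
shot-blast cabinet: 94.0 − 20·log₁₀(16.5/2.7) = 94.0 − 15.72 = 78.28 dB.
milling machine: 94.8 − 20·log₁₀(23.1/2.7) = 94.8 − 18.64 = 76.16 dB.
Σ 10^(L/10) = 3.119e+08 → L_total = 10·log₁₀(3.119e+08) = 84.94 dB.

85 dB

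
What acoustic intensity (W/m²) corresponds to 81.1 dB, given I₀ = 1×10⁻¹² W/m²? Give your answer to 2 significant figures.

I = I₀·10^(L/10) = 10⁻¹² × 10^(81.1/10) = 10^(-3.890).

0.00013 W/m²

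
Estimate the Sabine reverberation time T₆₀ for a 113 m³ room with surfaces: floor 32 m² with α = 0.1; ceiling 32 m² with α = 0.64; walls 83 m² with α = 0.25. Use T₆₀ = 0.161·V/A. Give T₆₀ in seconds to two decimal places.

0.41 s

A = Σ Sᵢαᵢ = 32·0.1 + 32·0.64 + 83·0.25 = 44.43 m².
T₆₀ = 0.161·V/A = 0.161·113/44.43 = 0.409 s.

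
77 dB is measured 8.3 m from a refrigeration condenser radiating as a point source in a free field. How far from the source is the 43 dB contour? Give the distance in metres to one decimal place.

Point-source spreading drops the level by 20·log₁₀(r₂/r₁); inverting, r₂/r₁ = 10^(ΔL/20).
r₂ = 8.3·10^((77−43)/20) = 8.3·10^(34.0/20) = 415.99 m.

416.0 m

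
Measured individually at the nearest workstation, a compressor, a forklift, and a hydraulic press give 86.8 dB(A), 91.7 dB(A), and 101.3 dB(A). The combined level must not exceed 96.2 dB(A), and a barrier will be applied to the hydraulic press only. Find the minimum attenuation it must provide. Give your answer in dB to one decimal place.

Fixed contribution from the other sources: Σ 10^(L/10) = 10^(86.8/10) + 10^(91.7/10) = 1.958e+09 (92.92 dB(A)).
To meet 96.2 dB(A) overall, the treated hydraulic press may contribute at most 10^(96.2/10) − 1.958e+09 = 2.211e+09, i.e. 93.45 dB(A).
Required insertion loss = 101.3 − 93.45 = 7.85 dB.

7.9 dB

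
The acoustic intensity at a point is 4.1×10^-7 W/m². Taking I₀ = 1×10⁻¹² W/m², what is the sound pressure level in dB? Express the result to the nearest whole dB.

56 dB

Dividing by I₀ shifts the exponent by 12: I/I₀ = 4.1×10^5.
L = 10·(0.6128 + 5) = 56.13 dB.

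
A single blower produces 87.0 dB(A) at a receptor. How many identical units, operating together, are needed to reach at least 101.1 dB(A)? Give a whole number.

26

The shortfall is 101.1 − 87.0 = 14.1 dB, and N units add 10·log₁₀ N, so need 10·log₁₀ N ≥ 14.1.
N ≥ 10^(14.1/10) = 25.704, so N = 26.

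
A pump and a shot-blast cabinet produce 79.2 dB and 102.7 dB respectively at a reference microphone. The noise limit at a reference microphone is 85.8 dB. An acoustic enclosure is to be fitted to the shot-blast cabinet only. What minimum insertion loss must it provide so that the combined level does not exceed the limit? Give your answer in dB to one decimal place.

Fixed contribution from the other source: Σ 10^(L/10) = 10^(79.2/10) = 8.318e+07 (79.20 dB).
To meet 85.8 dB overall, the treated shot-blast cabinet may contribute at most 10^(85.8/10) − 8.318e+07 = 2.970e+08, i.e. 84.73 dB.
Required insertion loss = 102.7 − 84.73 = 17.97 dB.

18.0 dB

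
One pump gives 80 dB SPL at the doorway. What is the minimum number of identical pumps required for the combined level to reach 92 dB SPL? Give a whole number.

16

The shortfall is 92 − 80 = 12.0 dB, and N units add 10·log₁₀ N, so need 10·log₁₀ N ≥ 12.0.
N ≥ 10^(12.0/10) = 15.849, so N = 16.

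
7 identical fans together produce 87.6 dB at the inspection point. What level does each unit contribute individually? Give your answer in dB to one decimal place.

79.1 dB

7 equal contributions raise the level by 10·log₁₀ 7 = 8.451 dB, so each unit alone gives 87.6 − 8.451.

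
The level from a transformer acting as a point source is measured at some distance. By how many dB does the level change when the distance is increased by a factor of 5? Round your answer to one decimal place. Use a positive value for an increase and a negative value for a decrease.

-14.0 dB

Point-source spreading: ΔL = −20·log₁₀(r₂/r₁).
ΔL = −20·log₁₀(5) = -13.98 dB.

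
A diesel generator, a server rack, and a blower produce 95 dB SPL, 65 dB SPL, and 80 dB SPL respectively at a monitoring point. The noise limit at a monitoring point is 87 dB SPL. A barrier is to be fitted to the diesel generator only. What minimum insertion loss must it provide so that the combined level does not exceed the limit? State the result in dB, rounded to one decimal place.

9.0 dB

The untreated sources together contribute 10^(65/10) + 10^(80/10) = 1.032e+08, i.e. 80.14 dB SPL.
The limit corresponds to 10^(87/10) = 5.012e+08; subtracting the fixed part leaves 3.980e+08 for the diesel generator, i.e. 86.00 dB SPL.
So the diesel generator must be reduced from 95 to 86.00 dB SPL: IL = 9.00 dB.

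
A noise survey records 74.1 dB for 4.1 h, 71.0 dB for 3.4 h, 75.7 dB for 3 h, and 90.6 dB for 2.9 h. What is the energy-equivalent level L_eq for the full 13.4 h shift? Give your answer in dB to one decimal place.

Weight each interval's intensity by its duration and average over T = 13.4 h:
Σ tᵢ·10^(Lᵢ/10) = 4.1·10^(74.1/10) + 3.4·10^(71.0/10) + 3·10^(75.7/10) + 2.9·10^(90.6/10) = 3.589e+09.
L_eq = 10·log₁₀(3.589e+09/13.4) = 84.28 dB.

84.3 dB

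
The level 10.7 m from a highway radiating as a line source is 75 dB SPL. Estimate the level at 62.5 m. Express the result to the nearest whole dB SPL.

67 dB SPL

For a line source, L₂ = L₁ − 10·log₁₀(r₂/r₁).
L₂ = 75 − 10·log₁₀(62.5/10.7) = 75 − 7.665 = 67.34 dB SPL.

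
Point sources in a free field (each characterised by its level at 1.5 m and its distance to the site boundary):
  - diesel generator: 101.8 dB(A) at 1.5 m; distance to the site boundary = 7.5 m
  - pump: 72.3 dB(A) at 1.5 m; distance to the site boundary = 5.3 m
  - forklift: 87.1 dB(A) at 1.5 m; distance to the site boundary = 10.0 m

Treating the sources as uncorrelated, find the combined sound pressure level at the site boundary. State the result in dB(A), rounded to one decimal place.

87.9 dB(A)

First find each source's level at the receiver (point-source: −20·log₁₀(r/r_ref)), then combine on an intensity basis.
diesel generator: 101.8 − 20·log₁₀(7.5/1.5) = 101.8 − 13.98 = 87.82 dB(A).
pump: 72.3 − 20·log₁₀(5.3/1.5) = 72.3 − 10.96 = 61.34 dB(A).
forklift: 87.1 − 20·log₁₀(10.0/1.5) = 87.1 − 16.48 = 70.62 dB(A).
Σ 10^(L/10) = 6.183e+08 → L_total = 10·log₁₀(6.183e+08) = 87.91 dB(A).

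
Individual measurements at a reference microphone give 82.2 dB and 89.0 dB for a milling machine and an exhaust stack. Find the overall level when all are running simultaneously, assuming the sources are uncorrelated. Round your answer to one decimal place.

Incoherent sources combine by intensity addition: L_total = 10·log₁₀(Σ 10^(L_i/10)).
Σ 10^(L/10) = 10^(82.2/10) + 10^(89.0/10) = 9.603e+08.
L_total = 10·log₁₀(9.603e+08) = 89.82 dB.

89.8 dB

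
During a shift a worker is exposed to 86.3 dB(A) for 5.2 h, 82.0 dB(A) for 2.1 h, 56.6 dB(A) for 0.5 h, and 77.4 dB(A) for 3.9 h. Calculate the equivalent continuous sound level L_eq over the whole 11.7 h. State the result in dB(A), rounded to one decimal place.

83.7 dB(A)

The energy average is taken in the linear domain: L_eq = 10·log₁₀[(Σ tᵢ·10^(Lᵢ/10))/T], T = 11.7 h.
Σ tᵢ·10^(Lᵢ/10) = 5.2·10^(86.3/10) + 2.1·10^(82.0/10) + 0.5·10^(56.6/10) + 3.9·10^(77.4/10) = 2.766e+09.
L_eq = 10·log₁₀(2.766e+09/11.7) = 83.74 dB(A).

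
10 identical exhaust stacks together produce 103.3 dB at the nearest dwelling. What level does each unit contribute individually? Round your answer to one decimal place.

93.3 dB

For N identical incoherent sources L_total = L₁ + 10·log₁₀ N, so L₁ = 103.3 − 10·log₁₀(10) = 103.3 − 10.000.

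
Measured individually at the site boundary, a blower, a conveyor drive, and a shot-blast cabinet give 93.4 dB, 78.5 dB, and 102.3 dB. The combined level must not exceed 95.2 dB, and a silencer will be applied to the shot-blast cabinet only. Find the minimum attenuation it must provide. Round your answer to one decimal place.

12.1 dB

The untreated sources together contribute 10^(93.4/10) + 10^(78.5/10) = 2.259e+09, i.e. 93.54 dB.
The limit corresponds to 10^(95.2/10) = 3.311e+09; subtracting the fixed part leaves 1.053e+09 for the shot-blast cabinet, i.e. 90.22 dB.
Required insertion loss = 102.3 − 90.22 = 12.08 dB.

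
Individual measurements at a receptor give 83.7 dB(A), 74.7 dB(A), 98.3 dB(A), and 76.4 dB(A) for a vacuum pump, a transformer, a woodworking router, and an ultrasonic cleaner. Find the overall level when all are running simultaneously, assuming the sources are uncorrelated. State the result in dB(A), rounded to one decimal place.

Incoherent sources combine by intensity addition: L_total = 10·log₁₀(Σ 10^(L_i/10)).
Σ 10^(L/10) = 10^(83.7/10) + 10^(74.7/10) + 10^(98.3/10) + 10^(76.4/10) = 7.068e+09.
L_total = 10·log₁₀(7.068e+09) = 98.49 dB(A).

98.5 dB(A)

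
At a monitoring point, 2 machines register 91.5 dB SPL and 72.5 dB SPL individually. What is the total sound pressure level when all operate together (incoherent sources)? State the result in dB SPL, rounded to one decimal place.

Incoherent sources combine by intensity addition: L_total = 10·log₁₀(Σ 10^(L_i/10)).
Σ 10^(L/10) = 10^(91.5/10) + 10^(72.5/10) = 1.430e+09.
L_total = 10·log₁₀(1.430e+09) = 91.55 dB SPL.

91.6 dB SPL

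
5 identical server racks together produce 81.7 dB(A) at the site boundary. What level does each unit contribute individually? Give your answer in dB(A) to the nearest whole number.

Dividing the total intensity by 5 lowers the level by 10·log₁₀ 5 = 6.990 dB: L₁ = 81.7 − 6.990.

75 dB(A)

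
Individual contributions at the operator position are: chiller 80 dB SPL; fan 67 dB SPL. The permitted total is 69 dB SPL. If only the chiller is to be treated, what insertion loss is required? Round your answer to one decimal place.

The untreated sources together contribute 10^(67/10) = 5.012e+06, i.e. 67.00 dB SPL.
To meet 69 dB SPL overall, the treated chiller may contribute at most 10^(69/10) − 5.012e+06 = 2.931e+06, i.e. 64.67 dB SPL.
Required insertion loss = 80 − 64.67 = 15.33 dB.

15.3 dB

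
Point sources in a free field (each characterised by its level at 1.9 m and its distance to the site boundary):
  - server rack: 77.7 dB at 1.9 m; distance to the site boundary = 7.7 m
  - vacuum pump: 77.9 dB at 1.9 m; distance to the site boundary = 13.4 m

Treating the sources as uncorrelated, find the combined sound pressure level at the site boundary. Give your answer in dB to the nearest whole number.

67 dB

First find each source's level at the receiver (point-source: −20·log₁₀(r/r_ref)), then combine on an intensity basis.
server rack: 77.7 − 20·log₁₀(7.7/1.9) = 77.7 − 12.15 = 65.55 dB.
vacuum pump: 77.9 − 20·log₁₀(13.4/1.9) = 77.9 − 16.97 = 60.93 dB.
Σ 10^(L/10) = 4.825e+06 → L_total = 10·log₁₀(4.825e+06) = 66.83 dB.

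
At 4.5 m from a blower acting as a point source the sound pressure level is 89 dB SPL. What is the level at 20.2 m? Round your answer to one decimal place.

Spherical spreading from a point source gives a 20·log₁₀(r₂/r₁) drop.
L₂ = 89 − 20·log₁₀(20.2/4.5) = 89 − 13.043 = 75.96 dB SPL.

76.0 dB SPL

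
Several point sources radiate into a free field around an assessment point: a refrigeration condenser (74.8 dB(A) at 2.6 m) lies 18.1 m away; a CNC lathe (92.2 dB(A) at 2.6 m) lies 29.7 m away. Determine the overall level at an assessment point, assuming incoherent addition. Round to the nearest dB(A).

Propagate each source to the receiver with L = L_ref − 20·log₁₀(r/r_ref), then add intensities.
refrigeration condenser: 74.8 − 20·log₁₀(18.1/2.6) = 74.8 − 16.85 = 57.95 dB(A).
CNC lathe: 92.2 − 20·log₁₀(29.7/2.6) = 92.2 − 21.16 = 71.04 dB(A).
Σ 10^(L/10) = 1.334e+07 → L_total = 10·log₁₀(1.334e+07) = 71.25 dB(A).

71 dB(A)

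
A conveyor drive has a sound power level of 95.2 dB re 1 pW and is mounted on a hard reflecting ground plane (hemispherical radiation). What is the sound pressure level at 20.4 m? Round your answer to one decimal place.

Free-field hemispherical radiation: L_p = L_w − 10·log₁₀(2π·r²), r = 20.4 m.
2π·r² = 2615 m², 10·log₁₀ of that is 34.174 dB.
L_p = 95.2 − 34.174 = 61.03 dB.

61.0 dB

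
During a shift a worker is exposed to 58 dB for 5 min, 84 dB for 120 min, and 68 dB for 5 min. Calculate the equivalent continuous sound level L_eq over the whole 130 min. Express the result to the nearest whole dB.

84 dB

L_eq = 10·log₁₀[(1/T)·Σ tᵢ·10^(Lᵢ/10)] with T = 130 min.
Σ tᵢ·10^(Lᵢ/10) = 5·10^(58/10) + 120·10^(84/10) + 5·10^(68/10) = 3.018e+10.
L_eq = 10·log₁₀(3.018e+10/130) = 83.66 dB.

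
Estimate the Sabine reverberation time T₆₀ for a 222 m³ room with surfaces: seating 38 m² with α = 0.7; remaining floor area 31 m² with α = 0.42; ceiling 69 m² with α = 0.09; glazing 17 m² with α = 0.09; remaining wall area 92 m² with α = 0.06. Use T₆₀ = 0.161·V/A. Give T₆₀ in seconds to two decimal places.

Summing Sᵢαᵢ: 38·0.7 + 31·0.42 + 69·0.09 + 17·0.09 + 92·0.06 = 52.88 m².
T₆₀ = 0.161 × 222 / 52.88 = 0.676 s.

0.68 s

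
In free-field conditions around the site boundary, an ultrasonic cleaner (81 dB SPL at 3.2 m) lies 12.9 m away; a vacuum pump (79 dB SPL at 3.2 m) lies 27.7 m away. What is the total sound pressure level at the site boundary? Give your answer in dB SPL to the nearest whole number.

69 dB SPL

Propagate each source to the receiver with L = L_ref − 20·log₁₀(r/r_ref), then add intensities.
ultrasonic cleaner: 81 − 20·log₁₀(12.9/3.2) = 81 − 12.11 = 68.89 dB SPL.
vacuum pump: 79 − 20·log₁₀(27.7/3.2) = 79 − 18.75 = 60.25 dB SPL.
Σ 10^(L/10) = 8.807e+06 → L_total = 10·log₁₀(8.807e+06) = 69.45 dB SPL.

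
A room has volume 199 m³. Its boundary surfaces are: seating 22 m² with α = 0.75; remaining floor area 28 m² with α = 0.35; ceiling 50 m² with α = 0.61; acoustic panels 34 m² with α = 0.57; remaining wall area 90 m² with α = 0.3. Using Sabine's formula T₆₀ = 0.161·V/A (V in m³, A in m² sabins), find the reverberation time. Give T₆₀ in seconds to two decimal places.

Total absorption A = 22·0.75 + 28·0.35 + 50·0.61 + 34·0.57 + 90·0.3 = 103.18 m² sabins.
T₆₀ = 0.161·V/A = 0.161·199/103.18 = 0.311 s.

0.31 s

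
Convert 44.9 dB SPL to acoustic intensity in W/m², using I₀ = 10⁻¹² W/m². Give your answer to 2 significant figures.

3.1e-08 W/m²

I = I₀·10^(L/10) = 10⁻¹² × 10^(44.9/10) = 10^(-7.510).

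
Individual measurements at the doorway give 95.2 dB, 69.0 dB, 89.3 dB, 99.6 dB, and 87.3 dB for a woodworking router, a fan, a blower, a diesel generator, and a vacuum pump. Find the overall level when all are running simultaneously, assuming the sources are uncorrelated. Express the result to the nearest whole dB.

101 dB

For uncorrelated sources the intensities add, so convert each level to linear form, sum, and take 10·log₁₀ of the total.
Σ 10^(L/10) = 10^(95.2/10) + 10^(69.0/10) + 10^(89.3/10) + 10^(99.6/10) + 10^(87.3/10) = 1.383e+10.
L_total = 10·log₁₀(1.383e+10) = 101.41 dB.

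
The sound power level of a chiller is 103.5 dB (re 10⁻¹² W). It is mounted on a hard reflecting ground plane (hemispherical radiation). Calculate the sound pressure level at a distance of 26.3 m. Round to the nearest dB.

67 dB

Free-field hemispherical radiation: L_p = L_w − 10·log₁₀(2π·r²), r = 26.3 m.
2π·r² = 4346 m², 10·log₁₀ of that is 36.381 dB.
L_p = 103.5 − 36.381 = 67.12 dB.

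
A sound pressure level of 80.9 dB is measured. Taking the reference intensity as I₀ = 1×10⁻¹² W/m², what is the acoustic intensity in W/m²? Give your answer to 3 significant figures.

I/I₀ = 10^(80.9/10) = 1.23e+08, so I = 1.23e+08 × 10⁻¹² W/m².

0.000123 W/m²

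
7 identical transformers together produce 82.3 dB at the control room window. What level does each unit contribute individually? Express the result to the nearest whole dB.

For N identical incoherent sources L_total = L₁ + 10·log₁₀ N, so L₁ = 82.3 − 10·log₁₀(7) = 82.3 − 8.451.

74 dB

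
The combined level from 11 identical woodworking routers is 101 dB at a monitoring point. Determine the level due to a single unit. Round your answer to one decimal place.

90.6 dB

11 equal contributions raise the level by 10·log₁₀ 11 = 10.414 dB, so each unit alone gives 101 − 10.414.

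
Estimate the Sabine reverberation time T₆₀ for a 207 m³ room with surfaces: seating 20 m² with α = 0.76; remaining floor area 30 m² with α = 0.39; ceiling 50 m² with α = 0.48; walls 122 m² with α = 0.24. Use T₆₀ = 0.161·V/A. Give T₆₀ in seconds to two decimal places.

A = Σ Sᵢαᵢ = 20·0.76 + 30·0.39 + 50·0.48 + 122·0.24 = 80.18 m².
T₆₀ = 0.161·V/A = 0.161·207/80.18 = 0.416 s.

0.42 s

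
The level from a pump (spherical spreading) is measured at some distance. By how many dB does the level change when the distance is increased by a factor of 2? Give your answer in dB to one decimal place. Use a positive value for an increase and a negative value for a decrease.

Point-source spreading: ΔL = −20·log₁₀(r₂/r₁).
ΔL = −20·log₁₀(2) = -6.02 dB.

-6.0 dB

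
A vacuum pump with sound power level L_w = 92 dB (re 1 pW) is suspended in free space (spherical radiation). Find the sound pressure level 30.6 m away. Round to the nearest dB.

51 dB

L_p = L_w − 10·log₁₀(4π·r²) with r = 30.6 m.
4π·r² = 1.177e+04 m², 10·log₁₀ of that is 40.707 dB.
L_p = 92 − 40.707 = 51.29 dB.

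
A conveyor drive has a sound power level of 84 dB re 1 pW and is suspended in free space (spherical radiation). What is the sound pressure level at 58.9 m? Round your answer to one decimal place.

37.6 dB

Free-field spherical radiation: L_p = L_w − 10·log₁₀(4π·r²), r = 58.9 m.
4π·r² = 4.36e+04 m², 10·log₁₀ of that is 46.394 dB.
L_p = 84 − 46.394 = 37.61 dB.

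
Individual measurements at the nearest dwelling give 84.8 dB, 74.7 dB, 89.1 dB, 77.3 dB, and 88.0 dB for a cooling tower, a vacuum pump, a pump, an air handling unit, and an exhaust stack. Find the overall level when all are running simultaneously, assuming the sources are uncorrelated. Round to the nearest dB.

93 dB

For uncorrelated sources the intensities add, so convert each level to linear form, sum, and take 10·log₁₀ of the total.
Σ 10^(L/10) = 10^(84.8/10) + 10^(74.7/10) + 10^(89.1/10) + 10^(77.3/10) + 10^(88.0/10) = 1.829e+09.
L_total = 10·log₁₀(1.829e+09) = 92.62 dB.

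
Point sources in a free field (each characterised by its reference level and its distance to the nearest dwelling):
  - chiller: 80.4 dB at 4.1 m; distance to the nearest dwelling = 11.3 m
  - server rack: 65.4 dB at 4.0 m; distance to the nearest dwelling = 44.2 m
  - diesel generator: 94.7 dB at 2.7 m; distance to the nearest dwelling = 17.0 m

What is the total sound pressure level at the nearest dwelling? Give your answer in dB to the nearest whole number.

79 dB

Propagate each source to the receiver with L = L_ref − 20·log₁₀(r/r_ref), then add intensities.
chiller: 80.4 − 20·log₁₀(11.3/4.1) = 80.4 − 8.81 = 71.59 dB.
server rack: 65.4 − 20·log₁₀(44.2/4.0) = 65.4 − 20.87 = 44.53 dB.
diesel generator: 94.7 − 20·log₁₀(17.0/2.7) = 94.7 − 15.98 = 78.72 dB.
Σ 10^(L/10) = 8.891e+07 → L_total = 10·log₁₀(8.891e+07) = 79.49 dB.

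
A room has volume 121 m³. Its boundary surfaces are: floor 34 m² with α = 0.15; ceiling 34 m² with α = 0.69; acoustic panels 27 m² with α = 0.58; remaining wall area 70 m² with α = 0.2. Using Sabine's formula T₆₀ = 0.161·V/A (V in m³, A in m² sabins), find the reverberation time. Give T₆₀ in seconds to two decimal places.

Total absorption A = 34·0.15 + 34·0.69 + 27·0.58 + 70·0.2 = 58.22 m² sabins.
T₆₀ = 0.161·V/A = 0.161·121/58.22 = 0.335 s.

0.33 s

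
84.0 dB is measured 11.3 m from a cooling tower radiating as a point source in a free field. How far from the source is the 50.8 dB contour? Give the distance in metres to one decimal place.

The 33.2 dB drop corresponds to a distance ratio of 10^(33.2/20) for a point source.
r₂ = 11.3·10^((84.0−50.8)/20) = 11.3·10^(33.2/20) = 516.51 m.

516.5 m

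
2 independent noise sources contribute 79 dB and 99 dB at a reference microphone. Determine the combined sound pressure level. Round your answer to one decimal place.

99.0 dB

Incoherent sources combine by intensity addition: L_total = 10·log₁₀(Σ 10^(L_i/10)).
Σ 10^(L/10) = 10^(79/10) + 10^(99/10) = 8.023e+09.
L_total = 10·log₁₀(8.023e+09) = 99.04 dB.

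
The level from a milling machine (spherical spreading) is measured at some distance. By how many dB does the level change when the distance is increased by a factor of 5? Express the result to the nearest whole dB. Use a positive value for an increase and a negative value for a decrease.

With spherical spreading the level changes by −20·log₁₀(r₂/r₁).
ΔL = −20·log₁₀(5) = -13.98 dB.

-14 dB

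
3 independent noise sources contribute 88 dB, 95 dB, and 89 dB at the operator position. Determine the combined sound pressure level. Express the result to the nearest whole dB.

For uncorrelated sources the intensities add, so convert each level to linear form, sum, and take 10·log₁₀ of the total.
Σ 10^(L/10) = 10^(88/10) + 10^(95/10) + 10^(89/10) = 4.588e+09.
L_total = 10·log₁₀(4.588e+09) = 96.62 dB.

97 dB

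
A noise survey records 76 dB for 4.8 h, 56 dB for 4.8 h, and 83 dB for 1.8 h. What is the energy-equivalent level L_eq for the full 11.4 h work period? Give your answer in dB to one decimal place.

L_eq = 10·log₁₀[(1/T)·Σ tᵢ·10^(Lᵢ/10)] with T = 11.4 h.
Σ tᵢ·10^(Lᵢ/10) = 4.8·10^(76/10) + 4.8·10^(56/10) + 1.8·10^(83/10) = 5.521e+08.
L_eq = 10·log₁₀(5.521e+08/11.4) = 76.85 dB.

76.9 dB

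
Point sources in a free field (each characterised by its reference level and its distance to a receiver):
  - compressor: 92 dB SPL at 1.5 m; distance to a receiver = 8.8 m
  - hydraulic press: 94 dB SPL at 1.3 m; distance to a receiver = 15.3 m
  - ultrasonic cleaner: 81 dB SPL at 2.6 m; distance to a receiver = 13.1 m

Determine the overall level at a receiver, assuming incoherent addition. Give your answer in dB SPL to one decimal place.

Apply inverse-square spreading to bring every level to the receiver, then sum 10^(L/10).
compressor: 92 − 20·log₁₀(8.8/1.5) = 92 − 15.37 = 76.63 dB SPL.
hydraulic press: 94 − 20·log₁₀(15.3/1.3) = 94 − 21.41 = 72.59 dB SPL.
ultrasonic cleaner: 81 − 20·log₁₀(13.1/2.6) = 81 − 14.05 = 66.95 dB SPL.
Σ 10^(L/10) = 6.914e+07 → L_total = 10·log₁₀(6.914e+07) = 78.40 dB SPL.

78.4 dB SPL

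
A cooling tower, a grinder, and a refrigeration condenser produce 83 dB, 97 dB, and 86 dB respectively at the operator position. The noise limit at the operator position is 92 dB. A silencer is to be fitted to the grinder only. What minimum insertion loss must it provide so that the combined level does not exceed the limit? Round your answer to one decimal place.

Fixed contribution from the other sources: Σ 10^(L/10) = 10^(83/10) + 10^(86/10) = 5.976e+08 (87.76 dB).
The limit corresponds to 10^(92/10) = 1.585e+09; subtracting the fixed part leaves 9.873e+08 for the grinder, i.e. 89.94 dB.
So the grinder must be reduced from 97 to 89.94 dB: IL = 7.06 dB.

7.1 dB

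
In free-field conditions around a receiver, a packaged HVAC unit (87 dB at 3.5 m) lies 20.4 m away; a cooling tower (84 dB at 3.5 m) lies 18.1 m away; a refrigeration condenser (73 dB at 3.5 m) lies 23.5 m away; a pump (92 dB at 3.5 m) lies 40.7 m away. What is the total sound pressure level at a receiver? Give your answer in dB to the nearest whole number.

Apply inverse-square spreading to bring every level to the receiver, then sum 10^(L/10).
packaged HVAC unit: 87 − 20·log₁₀(20.4/3.5) = 87 − 15.31 = 71.69 dB.
cooling tower: 84 − 20·log₁₀(18.1/3.5) = 84 − 14.27 = 69.73 dB.
refrigeration condenser: 73 − 20·log₁₀(23.5/3.5) = 73 − 16.54 = 56.46 dB.
pump: 92 − 20·log₁₀(40.7/3.5) = 92 − 21.31 = 70.69 dB.
Σ 10^(L/10) = 3.631e+07 → L_total = 10·log₁₀(3.631e+07) = 75.60 dB.

76 dB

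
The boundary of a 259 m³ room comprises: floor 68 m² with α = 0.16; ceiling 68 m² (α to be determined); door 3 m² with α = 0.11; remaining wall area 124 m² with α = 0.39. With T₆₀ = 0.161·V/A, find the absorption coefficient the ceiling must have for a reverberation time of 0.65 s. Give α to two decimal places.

A = 0.161·V/T₆₀ = 0.161·259/0.65 = 64.15 m² sabins.
Absorption from the other surfaces = 68·0.16 + 3·0.11 + 124·0.39 = 59.57 m², so the ceiling must supply 4.58 m² over 68 m².
α = 4.58/68 = 0.067.

0.07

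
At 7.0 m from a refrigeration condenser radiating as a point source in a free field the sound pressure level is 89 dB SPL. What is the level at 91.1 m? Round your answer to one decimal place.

For a point source, L₂ = L₁ − 20·log₁₀(r₂/r₁).
L₂ = 89 − 20·log₁₀(91.1/7.0) = 89 − 22.288 = 66.71 dB SPL.

66.7 dB SPL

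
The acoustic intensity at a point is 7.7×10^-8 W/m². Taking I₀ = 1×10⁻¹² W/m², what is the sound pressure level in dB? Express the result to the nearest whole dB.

L = 10·log₁₀(I/I₀) = 10·log₁₀(7.7×10^-8/10⁻¹²) = 10·log₁₀(7.7×10^4).
L = 10·(0.8865 + 4) = 48.86 dB.

49 dB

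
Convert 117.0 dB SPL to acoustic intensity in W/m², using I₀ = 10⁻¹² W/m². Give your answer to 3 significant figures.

0.501 W/m²

I/I₀ = 10^(117.0/10) = 5.012e+11, so I = 5.012e+11 × 10⁻¹² W/m².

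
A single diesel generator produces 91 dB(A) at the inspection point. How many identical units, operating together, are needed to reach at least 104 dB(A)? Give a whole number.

20

N identical sources give L₁ + 10·log₁₀ N, so require 10·log₁₀ N ≥ 104 − 91 = 13.0 dB.
N ≥ 10^(13.0/10) = 19.953, so N = 20.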